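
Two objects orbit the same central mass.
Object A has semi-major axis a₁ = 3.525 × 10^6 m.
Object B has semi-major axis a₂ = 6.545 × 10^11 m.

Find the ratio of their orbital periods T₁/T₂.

From Kepler's third law, (T₁/T₂)² = (a₁/a₂)³, so T₁/T₂ = (a₁/a₂)^(3/2).
a₁/a₂ = 3.525e+06 / 6.545e+11 = 5.38579e-06.
T₁/T₂ = (5.38579e-06)^(3/2) ≈ 1.25e-08.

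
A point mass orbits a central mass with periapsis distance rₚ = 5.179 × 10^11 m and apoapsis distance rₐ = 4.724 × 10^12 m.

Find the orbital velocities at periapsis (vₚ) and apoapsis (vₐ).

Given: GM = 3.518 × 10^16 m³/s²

Use the vis-viva equation v² = GM(2/r − 1/a) with a = (rₚ + rₐ)/2 = (5.179e+11 + 4.724e+12)/2 = 2.62095e+12 m.
vₚ = √(GM · (2/rₚ − 1/a)) = √(3.518e+16 · (2/5.179e+11 − 1/2.62095e+12)) m/s ≈ 349.9 m/s = 349.9 m/s.
vₐ = √(GM · (2/rₐ − 1/a)) = √(3.518e+16 · (2/4.724e+12 − 1/2.62095e+12)) m/s ≈ 38.36 m/s = 38.36 m/s.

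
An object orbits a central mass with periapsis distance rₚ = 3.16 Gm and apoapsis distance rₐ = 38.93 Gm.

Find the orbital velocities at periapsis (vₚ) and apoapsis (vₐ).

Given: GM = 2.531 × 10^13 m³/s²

Convert to SI: rₚ = 3.16 Gm = 3.16e+09 m; rₐ = 38.93 Gm = 3.893e+10 m.
Use the vis-viva equation v² = GM(2/r − 1/a) with a = (rₚ + rₐ)/2 = (3.16e+09 + 3.893e+10)/2 = 2.1045e+10 m.
vₚ = √(GM · (2/rₚ − 1/a)) = √(2.531e+13 · (2/3.16e+09 − 1/2.1045e+10)) m/s ≈ 121.7 m/s = 121.7 m/s.
vₐ = √(GM · (2/rₐ − 1/a)) = √(2.531e+13 · (2/3.893e+10 − 1/2.1045e+10)) m/s ≈ 9.88 m/s = 9.88 m/s.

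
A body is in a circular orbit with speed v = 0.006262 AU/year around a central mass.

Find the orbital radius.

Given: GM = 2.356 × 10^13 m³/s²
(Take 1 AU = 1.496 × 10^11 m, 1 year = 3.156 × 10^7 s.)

Convert to SI: v = 0.006262 AU/year = 29.683 m/s.
For a circular orbit, v² = GM / r, so r = GM / v².
r = 2.356e+13 / (29.683)² m ≈ 2.674e+10 m = 0.1787 AU.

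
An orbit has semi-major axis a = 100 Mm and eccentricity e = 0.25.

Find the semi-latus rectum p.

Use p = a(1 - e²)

Convert to SI: a = 100 Mm = 1e+08 m.
p = a (1 − e²).
p = 1e+08 · (1 − (0.25)²) = 1e+08 · 0.9375 ≈ 9.375e+07 m = 93.75 Mm.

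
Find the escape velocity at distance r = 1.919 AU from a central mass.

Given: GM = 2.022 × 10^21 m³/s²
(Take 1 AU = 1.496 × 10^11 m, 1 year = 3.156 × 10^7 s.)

Convert to SI: r = 1.919 AU = 2.87082e+11 m.
Escape velocity comes from setting total energy to zero: ½v² − GM/r = 0 ⇒ v_esc = √(2GM / r).
v_esc = √(2 · 2.022e+21 / 2.87082e+11) m/s ≈ 1.187e+05 m/s = 25.04 AU/year.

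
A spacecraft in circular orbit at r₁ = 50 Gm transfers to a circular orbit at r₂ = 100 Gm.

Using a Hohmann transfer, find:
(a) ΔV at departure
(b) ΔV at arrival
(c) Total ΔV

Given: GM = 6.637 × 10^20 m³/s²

Convert to SI: r₁ = 50 Gm = 5e+10 m; r₂ = 100 Gm = 1e+11 m.
Transfer semi-major axis: a_t = (r₁ + r₂)/2 = (5e+10 + 1e+11)/2 = 7.5e+10 m.
Circular speeds: v₁ = √(GM/r₁) = 115213 m/s, v₂ = √(GM/r₂) = 81467.8 m/s.
Transfer speeds (vis-viva v² = GM(2/r − 1/a_t)): v₁ᵗ = 133036 m/s, v₂ᵗ = 66518.2 m/s.
(a) ΔV₁ = |v₁ᵗ − v₁| ≈ 1.782e+04 m/s = 17.82 km/s.
(b) ΔV₂ = |v₂ − v₂ᵗ| ≈ 1.495e+04 m/s = 14.95 km/s.
(c) ΔV_total = ΔV₁ + ΔV₂ ≈ 3.277e+04 m/s = 32.77 km/s.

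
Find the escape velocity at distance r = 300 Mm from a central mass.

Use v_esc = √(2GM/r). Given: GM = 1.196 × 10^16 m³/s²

Convert to SI: r = 300 Mm = 3e+08 m.
Escape velocity comes from setting total energy to zero: ½v² − GM/r = 0 ⇒ v_esc = √(2GM / r).
v_esc = √(2 · 1.196e+16 / 3e+08) m/s ≈ 8929 m/s = 8.929 km/s.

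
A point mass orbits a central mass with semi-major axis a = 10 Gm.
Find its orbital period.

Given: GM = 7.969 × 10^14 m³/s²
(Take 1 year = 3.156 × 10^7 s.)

Convert to SI: a = 10 Gm = 1e+10 m.
Kepler's third law: T = 2π √(a³ / GM).
Substituting a = 1e+10 m and GM = 7.969e+14 m³/s²:
T = 2π √((1e+10)³ / 7.969e+14) s
T ≈ 2.226e+08 s = 7.052 years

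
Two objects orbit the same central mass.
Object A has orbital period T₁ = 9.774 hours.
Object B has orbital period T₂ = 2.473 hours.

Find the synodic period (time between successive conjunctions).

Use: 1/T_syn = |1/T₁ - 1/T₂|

Convert to SI: T₁ = 9.774 hours = 35186.4 s; T₂ = 2.473 hours = 8902.8 s.
T_syn = |T₁ · T₂ / (T₁ − T₂)|.
T_syn = |35186.4 · 8902.8 / (35186.4 − 8902.8)| s ≈ 1.192e+04 s = 3.311 hours.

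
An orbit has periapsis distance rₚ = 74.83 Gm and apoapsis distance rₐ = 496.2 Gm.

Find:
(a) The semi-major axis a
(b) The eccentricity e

Convert to SI: rₚ = 74.83 Gm = 7.483e+10 m; rₐ = 496.2 Gm = 4.962e+11 m.
(a) a = (rₚ + rₐ) / 2 = (7.483e+10 + 4.962e+11) / 2 ≈ 2.855e+11 m = 285.5 Gm.
(b) e = (rₐ − rₚ) / (rₐ + rₚ) = (4.962e+11 − 7.483e+10) / (4.962e+11 + 7.483e+10) ≈ 0.7379.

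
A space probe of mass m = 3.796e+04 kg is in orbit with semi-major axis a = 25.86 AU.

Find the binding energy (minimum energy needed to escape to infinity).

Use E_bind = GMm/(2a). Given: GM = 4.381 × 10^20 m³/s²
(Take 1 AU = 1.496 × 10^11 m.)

Convert to SI: a = 25.86 AU = 3.86866e+12 m.
Total orbital energy is E = −GMm/(2a); binding energy is E_bind = −E = GMm/(2a).
E_bind = 4.381e+20 · 3.796e+04 / (2 · 3.86866e+12) J ≈ 2.149e+12 J = 2.149 TJ.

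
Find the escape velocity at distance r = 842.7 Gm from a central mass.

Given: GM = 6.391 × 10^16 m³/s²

Convert to SI: r = 842.7 Gm = 8.427e+11 m.
Escape velocity comes from setting total energy to zero: ½v² − GM/r = 0 ⇒ v_esc = √(2GM / r).
v_esc = √(2 · 6.391e+16 / 8.427e+11) m/s ≈ 389.5 m/s = 389.5 m/s.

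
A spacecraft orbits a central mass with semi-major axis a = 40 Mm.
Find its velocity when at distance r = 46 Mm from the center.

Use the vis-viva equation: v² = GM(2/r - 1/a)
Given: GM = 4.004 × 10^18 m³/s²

Convert to SI: a = 40 Mm = 4e+07 m; r = 46 Mm = 4.6e+07 m.
Vis-viva: v = √(GM · (2/r − 1/a)).
2/r − 1/a = 2/4.6e+07 − 1/4e+07 = 1.84783e-08 m⁻¹.
v = √(4.004e+18 · 1.84783e-08) m/s ≈ 2.72e+05 m/s = 272 km/s.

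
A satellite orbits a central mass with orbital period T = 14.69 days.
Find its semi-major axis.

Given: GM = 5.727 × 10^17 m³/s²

Convert to SI: T = 14.69 days = 1.26922e+06 s.
Invert Kepler's third law: a = (GM · T² / (4π²))^(1/3).
Substituting T = 1.26922e+06 s and GM = 5.727e+17 m³/s²:
a = (5.727e+17 · (1.26922e+06)² / (4π²))^(1/3) m
a ≈ 2.859e+09 m = 2.859 Gm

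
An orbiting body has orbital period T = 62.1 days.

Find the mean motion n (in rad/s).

Convert to SI: T = 62.1 days = 5.36544e+06 s.
n = 2π / T.
n = 2π / 5.36544e+06 s ≈ 1.171e-06 rad/s.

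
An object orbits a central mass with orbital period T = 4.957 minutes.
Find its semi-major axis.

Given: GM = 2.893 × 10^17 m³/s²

Convert to SI: T = 4.957 minutes = 297.42 s.
Invert Kepler's third law: a = (GM · T² / (4π²))^(1/3).
Substituting T = 297.42 s and GM = 2.893e+17 m³/s²:
a = (2.893e+17 · (297.42)² / (4π²))^(1/3) m
a ≈ 8.655e+06 m = 8.655 Mm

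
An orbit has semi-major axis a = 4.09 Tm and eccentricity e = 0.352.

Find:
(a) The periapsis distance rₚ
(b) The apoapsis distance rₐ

Convert to SI: a = 4.09 Tm = 4.09e+12 m.
(a) rₚ = a(1 − e) = 4.09e+12 · (1 − 0.352) = 4.09e+12 · 0.648 ≈ 2.65e+12 m = 2.65 Tm.
(b) rₐ = a(1 + e) = 4.09e+12 · (1 + 0.352) = 4.09e+12 · 1.352 ≈ 5.53e+12 m = 5.53 Tm.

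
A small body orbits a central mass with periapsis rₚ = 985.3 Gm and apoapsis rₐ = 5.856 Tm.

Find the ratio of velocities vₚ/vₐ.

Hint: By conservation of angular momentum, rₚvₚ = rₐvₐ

Convert to SI: rₚ = 985.3 Gm = 9.853e+11 m; rₐ = 5.856 Tm = 5.856e+12 m.
Conservation of angular momentum gives rₚvₚ = rₐvₐ, so vₚ/vₐ = rₐ/rₚ.
vₚ/vₐ = 5.856e+12 / 9.853e+11 ≈ 5.943.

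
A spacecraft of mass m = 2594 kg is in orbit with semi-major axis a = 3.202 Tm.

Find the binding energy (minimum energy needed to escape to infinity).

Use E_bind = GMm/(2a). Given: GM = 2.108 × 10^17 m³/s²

Convert to SI: a = 3.202 Tm = 3.202e+12 m.
Total orbital energy is E = −GMm/(2a); binding energy is E_bind = −E = GMm/(2a).
E_bind = 2.108e+17 · 2594 / (2 · 3.202e+12) J ≈ 8.539e+07 J = 85.39 MJ.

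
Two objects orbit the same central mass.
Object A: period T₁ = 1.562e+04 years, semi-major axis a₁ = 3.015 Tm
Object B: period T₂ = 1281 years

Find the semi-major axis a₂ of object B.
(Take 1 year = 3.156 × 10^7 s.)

Convert to SI: T₁ = 1.562e+04 years = 4.92967e+11 s; a₁ = 3.015 Tm = 3.015e+12 m; T₂ = 1281 years = 4.04284e+10 s.
Kepler's third law: (T₁/T₂)² = (a₁/a₂)³ ⇒ a₂ = a₁ · (T₂/T₁)^(2/3).
T₂/T₁ = 4.04284e+10 / 4.92967e+11 = 0.0820102.
a₂ = 3.015e+12 · (0.0820102)^(2/3) m ≈ 5.691e+11 m = 569.1 Gm.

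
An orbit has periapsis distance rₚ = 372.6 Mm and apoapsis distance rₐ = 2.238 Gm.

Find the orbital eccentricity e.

Convert to SI: rₚ = 372.6 Mm = 3.726e+08 m; rₐ = 2.238 Gm = 2.238e+09 m.
e = (rₐ − rₚ) / (rₐ + rₚ).
e = (2.238e+09 − 3.726e+08) / (2.238e+09 + 3.726e+08) = 1.8654e+09 / 2.6106e+09 ≈ 0.7145.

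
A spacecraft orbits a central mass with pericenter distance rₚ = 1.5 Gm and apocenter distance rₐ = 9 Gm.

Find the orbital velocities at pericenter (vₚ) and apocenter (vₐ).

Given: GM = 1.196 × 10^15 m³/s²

Convert to SI: rₚ = 1.5 Gm = 1.5e+09 m; rₐ = 9 Gm = 9e+09 m.
Use the vis-viva equation v² = GM(2/r − 1/a) with a = (rₚ + rₐ)/2 = (1.5e+09 + 9e+09)/2 = 5.25e+09 m.
vₚ = √(GM · (2/rₚ − 1/a)) = √(1.196e+15 · (2/1.5e+09 − 1/5.25e+09)) m/s ≈ 1169 m/s = 1.169 km/s.
vₐ = √(GM · (2/rₐ − 1/a)) = √(1.196e+15 · (2/9e+09 − 1/5.25e+09)) m/s ≈ 194.9 m/s = 194.9 m/s.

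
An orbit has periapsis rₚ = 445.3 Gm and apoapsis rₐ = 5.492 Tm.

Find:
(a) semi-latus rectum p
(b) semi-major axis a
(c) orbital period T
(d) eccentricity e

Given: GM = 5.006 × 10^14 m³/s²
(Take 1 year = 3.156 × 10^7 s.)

Convert to SI: rₚ = 445.3 Gm = 4.453e+11 m; rₐ = 5.492 Tm = 5.492e+12 m.
(a) From a = (rₚ + rₐ)/2 = 2.96865e+12 m and e = (rₐ − rₚ)/(rₐ + rₚ) = 0.849999, p = a(1 − e²) = 2.96865e+12 · (1 − (0.849999)²) ≈ 8.238e+11 m
(b) a = (rₚ + rₐ)/2 = (4.453e+11 + 5.492e+12)/2 ≈ 2.969e+12 m
(c) With a = (rₚ + rₐ)/2 = 2.96865e+12 m, T = 2π √(a³/GM) = 2π √((2.96865e+12)³/5.006e+14) s ≈ 1.436e+12 s
(d) e = (rₐ − rₚ)/(rₐ + rₚ) = (5.492e+12 − 4.453e+11)/(5.492e+12 + 4.453e+11) ≈ 0.85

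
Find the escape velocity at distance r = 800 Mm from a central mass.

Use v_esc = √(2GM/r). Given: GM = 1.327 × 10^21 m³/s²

Convert to SI: r = 800 Mm = 8e+08 m.
Escape velocity comes from setting total energy to zero: ½v² − GM/r = 0 ⇒ v_esc = √(2GM / r).
v_esc = √(2 · 1.327e+21 / 8e+08) m/s ≈ 1.821e+06 m/s = 1821 km/s.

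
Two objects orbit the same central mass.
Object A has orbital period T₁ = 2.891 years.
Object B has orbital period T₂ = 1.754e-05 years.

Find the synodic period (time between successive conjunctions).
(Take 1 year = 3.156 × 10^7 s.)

Convert to SI: T₁ = 2.891 years = 9.124e+07 s; T₂ = 1.754e-05 years = 553.562 s.
T_syn = |T₁ · T₂ / (T₁ − T₂)|.
T_syn = |9.124e+07 · 553.562 / (9.124e+07 − 553.562)| s ≈ 553.6 s = 1.754e-05 years.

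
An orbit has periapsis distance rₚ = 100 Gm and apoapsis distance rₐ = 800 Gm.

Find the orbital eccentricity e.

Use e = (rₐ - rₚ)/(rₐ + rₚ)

Convert to SI: rₚ = 100 Gm = 1e+11 m; rₐ = 800 Gm = 8e+11 m.
e = (rₐ − rₚ) / (rₐ + rₚ).
e = (8e+11 − 1e+11) / (8e+11 + 1e+11) = 7e+11 / 9e+11 ≈ 0.7778.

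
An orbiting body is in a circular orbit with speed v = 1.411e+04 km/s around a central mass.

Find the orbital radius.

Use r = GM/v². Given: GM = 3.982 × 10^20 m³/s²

Convert to SI: v = 1.411e+04 km/s = 1.411e+07 m/s.
For a circular orbit, v² = GM / r, so r = GM / v².
r = 3.982e+20 / (1.411e+07)² m ≈ 2e+06 m = 2 Mm.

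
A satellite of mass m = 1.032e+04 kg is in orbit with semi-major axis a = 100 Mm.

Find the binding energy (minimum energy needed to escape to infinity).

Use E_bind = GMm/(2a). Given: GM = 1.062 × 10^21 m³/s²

Convert to SI: a = 100 Mm = 1e+08 m.
Total orbital energy is E = −GMm/(2a); binding energy is E_bind = −E = GMm/(2a).
E_bind = 1.062e+21 · 1.032e+04 / (2 · 1e+08) J ≈ 5.48e+16 J = 54.8 PJ.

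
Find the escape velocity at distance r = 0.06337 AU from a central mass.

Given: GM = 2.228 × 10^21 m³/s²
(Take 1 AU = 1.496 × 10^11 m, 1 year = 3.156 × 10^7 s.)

Convert to SI: r = 0.06337 AU = 9.48015e+09 m.
Escape velocity comes from setting total energy to zero: ½v² − GM/r = 0 ⇒ v_esc = √(2GM / r).
v_esc = √(2 · 2.228e+21 / 9.48015e+09) m/s ≈ 6.856e+05 m/s = 144.6 AU/year.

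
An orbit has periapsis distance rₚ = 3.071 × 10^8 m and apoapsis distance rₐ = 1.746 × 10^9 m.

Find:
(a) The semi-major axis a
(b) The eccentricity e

(a) a = (rₚ + rₐ) / 2 = (3.071e+08 + 1.746e+09) / 2 ≈ 1.027e+09 m = 1.027 × 10^9 m.
(b) e = (rₐ − rₚ) / (rₐ + rₚ) = (1.746e+09 − 3.071e+08) / (1.746e+09 + 3.071e+08) ≈ 0.7008.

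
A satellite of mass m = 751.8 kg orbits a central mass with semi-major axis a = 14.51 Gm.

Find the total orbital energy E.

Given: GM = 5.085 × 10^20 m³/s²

Convert to SI: a = 14.51 Gm = 1.451e+10 m.
E = −GMm / (2a).
E = −5.085e+20 · 751.8 / (2 · 1.451e+10) J ≈ -1.317e+13 J = -13.17 TJ.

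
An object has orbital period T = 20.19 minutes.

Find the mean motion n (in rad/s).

Convert to SI: T = 20.19 minutes = 1211.4 s.
n = 2π / T.
n = 2π / 1211.4 s ≈ 0.005187 rad/s.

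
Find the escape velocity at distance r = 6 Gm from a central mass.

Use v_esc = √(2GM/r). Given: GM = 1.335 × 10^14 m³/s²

Convert to SI: r = 6 Gm = 6e+09 m.
Escape velocity comes from setting total energy to zero: ½v² − GM/r = 0 ⇒ v_esc = √(2GM / r).
v_esc = √(2 · 1.335e+14 / 6e+09) m/s ≈ 211 m/s = 211 m/s.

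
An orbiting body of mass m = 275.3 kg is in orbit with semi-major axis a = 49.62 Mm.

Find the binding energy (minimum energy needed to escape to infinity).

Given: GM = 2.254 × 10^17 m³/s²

Convert to SI: a = 49.62 Mm = 4.962e+07 m.
Total orbital energy is E = −GMm/(2a); binding energy is E_bind = −E = GMm/(2a).
E_bind = 2.254e+17 · 275.3 / (2 · 4.962e+07) J ≈ 6.253e+11 J = 625.3 GJ.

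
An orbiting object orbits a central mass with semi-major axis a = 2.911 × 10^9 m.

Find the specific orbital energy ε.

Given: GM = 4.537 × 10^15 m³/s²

ε = −GM / (2a).
ε = −4.537e+15 / (2 · 2.911e+09) J/kg ≈ -7.793e+05 J/kg = -779.3 kJ/kg.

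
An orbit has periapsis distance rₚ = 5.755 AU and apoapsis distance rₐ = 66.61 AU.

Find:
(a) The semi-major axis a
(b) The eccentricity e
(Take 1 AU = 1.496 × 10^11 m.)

Convert to SI: rₚ = 5.755 AU = 8.60948e+11 m; rₐ = 66.61 AU = 9.96486e+12 m.
(a) a = (rₚ + rₐ) / 2 = (8.60948e+11 + 9.96486e+12) / 2 ≈ 5.413e+12 m = 36.18 AU.
(b) e = (rₐ − rₚ) / (rₐ + rₚ) = (9.96486e+12 − 8.60948e+11) / (9.96486e+12 + 8.60948e+11) ≈ 0.8409.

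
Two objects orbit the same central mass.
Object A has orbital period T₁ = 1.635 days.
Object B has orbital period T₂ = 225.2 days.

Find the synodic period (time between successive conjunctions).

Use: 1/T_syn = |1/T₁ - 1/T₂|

Convert to SI: T₁ = 1.635 days = 141264 s; T₂ = 225.2 days = 1.94573e+07 s.
T_syn = |T₁ · T₂ / (T₁ − T₂)|.
T_syn = |141264 · 1.94573e+07 / (141264 − 1.94573e+07)| s ≈ 1.423e+05 s = 1.647 days.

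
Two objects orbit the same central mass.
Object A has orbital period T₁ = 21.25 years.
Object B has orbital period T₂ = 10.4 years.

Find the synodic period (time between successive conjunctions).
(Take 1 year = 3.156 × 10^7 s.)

Convert to SI: T₁ = 21.25 years = 6.7065e+08 s; T₂ = 10.4 years = 3.28224e+08 s.
T_syn = |T₁ · T₂ / (T₁ − T₂)|.
T_syn = |6.7065e+08 · 3.28224e+08 / (6.7065e+08 − 3.28224e+08)| s ≈ 6.428e+08 s = 20.37 years.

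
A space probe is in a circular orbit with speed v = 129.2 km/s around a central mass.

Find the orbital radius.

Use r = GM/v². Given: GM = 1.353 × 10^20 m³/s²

Convert to SI: v = 129.2 km/s = 129200 m/s.
For a circular orbit, v² = GM / r, so r = GM / v².
r = 1.353e+20 / (129200)² m ≈ 8.105e+09 m = 8.105 Gm.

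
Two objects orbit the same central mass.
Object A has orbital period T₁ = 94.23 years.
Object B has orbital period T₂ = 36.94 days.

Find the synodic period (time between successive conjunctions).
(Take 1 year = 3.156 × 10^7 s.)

Convert to SI: T₁ = 94.23 years = 2.9739e+09 s; T₂ = 36.94 days = 3.19162e+06 s.
T_syn = |T₁ · T₂ / (T₁ − T₂)|.
T_syn = |2.9739e+09 · 3.19162e+06 / (2.9739e+09 − 3.19162e+06)| s ≈ 3.195e+06 s = 36.98 days.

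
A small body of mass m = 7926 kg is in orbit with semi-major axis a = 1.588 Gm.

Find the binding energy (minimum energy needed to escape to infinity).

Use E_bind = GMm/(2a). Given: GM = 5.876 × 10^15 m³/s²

Convert to SI: a = 1.588 Gm = 1.588e+09 m.
Total orbital energy is E = −GMm/(2a); binding energy is E_bind = −E = GMm/(2a).
E_bind = 5.876e+15 · 7926 / (2 · 1.588e+09) J ≈ 1.466e+10 J = 14.66 GJ.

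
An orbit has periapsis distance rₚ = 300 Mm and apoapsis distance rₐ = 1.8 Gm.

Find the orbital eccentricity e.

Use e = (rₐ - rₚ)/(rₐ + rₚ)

Convert to SI: rₚ = 300 Mm = 3e+08 m; rₐ = 1.8 Gm = 1.8e+09 m.
e = (rₐ − rₚ) / (rₐ + rₚ).
e = (1.8e+09 − 3e+08) / (1.8e+09 + 3e+08) = 1.5e+09 / 2.1e+09 ≈ 0.7143.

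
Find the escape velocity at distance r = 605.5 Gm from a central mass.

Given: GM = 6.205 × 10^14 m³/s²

Convert to SI: r = 605.5 Gm = 6.055e+11 m.
Escape velocity comes from setting total energy to zero: ½v² − GM/r = 0 ⇒ v_esc = √(2GM / r).
v_esc = √(2 · 6.205e+14 / 6.055e+11) m/s ≈ 45.27 m/s = 45.27 m/s.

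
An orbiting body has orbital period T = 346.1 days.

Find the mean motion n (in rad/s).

Convert to SI: T = 346.1 days = 2.9903e+07 s.
n = 2π / T.
n = 2π / 2.9903e+07 s ≈ 2.101e-07 rad/s.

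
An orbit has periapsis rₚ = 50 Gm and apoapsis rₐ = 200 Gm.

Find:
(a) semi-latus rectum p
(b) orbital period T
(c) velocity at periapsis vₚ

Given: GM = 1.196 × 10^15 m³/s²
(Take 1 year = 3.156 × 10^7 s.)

Convert to SI: rₚ = 50 Gm = 5e+10 m; rₐ = 200 Gm = 2e+11 m.
(a) From a = (rₚ + rₐ)/2 = 1.25e+11 m and e = (rₐ − rₚ)/(rₐ + rₚ) = 0.6, p = a(1 − e²) = 1.25e+11 · (1 − (0.6)²) ≈ 8e+10 m
(b) With a = (rₚ + rₐ)/2 = 1.25e+11 m, T = 2π √(a³/GM) = 2π √((1.25e+11)³/1.196e+15) s ≈ 8.029e+09 s
(c) With a = (rₚ + rₐ)/2 = 1.25e+11 m, vₚ = √(GM (2/rₚ − 1/a)) = √(1.196e+15 · (2/5e+10 − 1/1.25e+11)) m/s ≈ 195.6 m/s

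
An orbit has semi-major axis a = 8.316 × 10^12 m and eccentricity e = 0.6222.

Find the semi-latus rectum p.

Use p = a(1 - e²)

p = a (1 − e²).
p = 8.316e+12 · (1 − (0.6222)²) = 8.316e+12 · 0.612867 ≈ 5.097e+12 m = 5.097 × 10^12 m.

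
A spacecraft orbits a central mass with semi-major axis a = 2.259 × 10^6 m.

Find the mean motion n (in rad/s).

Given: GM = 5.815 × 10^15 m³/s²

n = √(GM / a³).
n = √(5.815e+15 / (2.259e+06)³) rad/s ≈ 0.02246 rad/s.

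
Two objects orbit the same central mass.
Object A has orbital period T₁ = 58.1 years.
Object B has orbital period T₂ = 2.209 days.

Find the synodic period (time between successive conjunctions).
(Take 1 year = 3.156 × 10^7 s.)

Convert to SI: T₁ = 58.1 years = 1.83364e+09 s; T₂ = 2.209 days = 190858 s.
T_syn = |T₁ · T₂ / (T₁ − T₂)|.
T_syn = |1.83364e+09 · 190858 / (1.83364e+09 − 190858)| s ≈ 1.909e+05 s = 2.209 days.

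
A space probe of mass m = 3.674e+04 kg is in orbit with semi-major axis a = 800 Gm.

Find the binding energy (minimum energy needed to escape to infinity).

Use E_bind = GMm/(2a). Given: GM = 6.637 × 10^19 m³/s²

Convert to SI: a = 800 Gm = 8e+11 m.
Total orbital energy is E = −GMm/(2a); binding energy is E_bind = −E = GMm/(2a).
E_bind = 6.637e+19 · 3.674e+04 / (2 · 8e+11) J ≈ 1.524e+12 J = 1.524 TJ.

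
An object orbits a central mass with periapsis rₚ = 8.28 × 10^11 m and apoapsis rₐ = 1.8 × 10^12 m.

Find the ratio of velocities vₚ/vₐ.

Conservation of angular momentum gives rₚvₚ = rₐvₐ, so vₚ/vₐ = rₐ/rₚ.
vₚ/vₐ = 1.8e+12 / 8.28e+11 ≈ 2.174.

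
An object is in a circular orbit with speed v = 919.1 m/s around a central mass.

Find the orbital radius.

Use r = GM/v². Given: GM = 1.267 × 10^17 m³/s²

For a circular orbit, v² = GM / r, so r = GM / v².
r = 1.267e+17 / (919.1)² m ≈ 1.5e+11 m = 150 Gm.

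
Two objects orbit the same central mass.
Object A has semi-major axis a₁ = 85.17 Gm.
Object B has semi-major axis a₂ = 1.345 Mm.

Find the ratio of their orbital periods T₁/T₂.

Convert to SI: a₁ = 85.17 Gm = 8.517e+10 m; a₂ = 1.345 Mm = 1.345e+06 m.
From Kepler's third law, (T₁/T₂)² = (a₁/a₂)³, so T₁/T₂ = (a₁/a₂)^(3/2).
a₁/a₂ = 8.517e+10 / 1.345e+06 = 63323.4.
T₁/T₂ = (63323.4)^(3/2) ≈ 1.593e+07.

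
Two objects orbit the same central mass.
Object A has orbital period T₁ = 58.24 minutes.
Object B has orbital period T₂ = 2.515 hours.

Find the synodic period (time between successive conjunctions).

Convert to SI: T₁ = 58.24 minutes = 3494.4 s; T₂ = 2.515 hours = 9054 s.
T_syn = |T₁ · T₂ / (T₁ − T₂)|.
T_syn = |3494.4 · 9054 / (3494.4 − 9054)| s ≈ 5691 s = 1.581 hours.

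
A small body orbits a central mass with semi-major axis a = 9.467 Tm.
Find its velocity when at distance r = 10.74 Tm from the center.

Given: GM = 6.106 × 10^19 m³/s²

Convert to SI: a = 9.467 Tm = 9.467e+12 m; r = 10.74 Tm = 1.074e+13 m.
Vis-viva: v = √(GM · (2/r − 1/a)).
2/r − 1/a = 2/1.074e+13 − 1/9.467e+12 = 8.05897e-14 m⁻¹.
v = √(6.106e+19 · 8.05897e-14) m/s ≈ 2218 m/s = 2.218 km/s.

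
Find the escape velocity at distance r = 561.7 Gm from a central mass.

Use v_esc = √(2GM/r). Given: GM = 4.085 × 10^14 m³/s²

Convert to SI: r = 561.7 Gm = 5.617e+11 m.
Escape velocity comes from setting total energy to zero: ½v² − GM/r = 0 ⇒ v_esc = √(2GM / r).
v_esc = √(2 · 4.085e+14 / 5.617e+11) m/s ≈ 38.14 m/s = 38.14 m/s.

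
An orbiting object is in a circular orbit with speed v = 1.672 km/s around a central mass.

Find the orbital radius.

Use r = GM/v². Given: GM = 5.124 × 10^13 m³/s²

Convert to SI: v = 1.672 km/s = 1672 m/s.
For a circular orbit, v² = GM / r, so r = GM / v².
r = 5.124e+13 / (1672)² m ≈ 1.833e+07 m = 18.33 Mm.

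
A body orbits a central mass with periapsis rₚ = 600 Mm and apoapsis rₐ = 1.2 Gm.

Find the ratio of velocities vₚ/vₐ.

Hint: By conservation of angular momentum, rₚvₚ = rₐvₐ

Convert to SI: rₚ = 600 Mm = 6e+08 m; rₐ = 1.2 Gm = 1.2e+09 m.
Conservation of angular momentum gives rₚvₚ = rₐvₐ, so vₚ/vₐ = rₐ/rₚ.
vₚ/vₐ = 1.2e+09 / 6e+08 ≈ 2.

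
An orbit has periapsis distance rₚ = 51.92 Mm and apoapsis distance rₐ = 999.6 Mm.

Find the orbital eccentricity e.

Convert to SI: rₚ = 51.92 Mm = 5.192e+07 m; rₐ = 999.6 Mm = 9.996e+08 m.
e = (rₐ − rₚ) / (rₐ + rₚ).
e = (9.996e+08 − 5.192e+07) / (9.996e+08 + 5.192e+07) = 9.4768e+08 / 1.05152e+09 ≈ 0.9012.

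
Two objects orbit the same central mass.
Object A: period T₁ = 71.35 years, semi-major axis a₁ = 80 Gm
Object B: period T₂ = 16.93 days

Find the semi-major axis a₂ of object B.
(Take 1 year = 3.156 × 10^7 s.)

Convert to SI: T₁ = 71.35 years = 2.25181e+09 s; a₁ = 80 Gm = 8e+10 m; T₂ = 16.93 days = 1.46275e+06 s.
Kepler's third law: (T₁/T₂)² = (a₁/a₂)³ ⇒ a₂ = a₁ · (T₂/T₁)^(2/3).
T₂/T₁ = 1.46275e+06 / 2.25181e+09 = 0.000649591.
a₂ = 8e+10 · (0.000649591)^(2/3) m ≈ 6e+08 m = 600 Mm.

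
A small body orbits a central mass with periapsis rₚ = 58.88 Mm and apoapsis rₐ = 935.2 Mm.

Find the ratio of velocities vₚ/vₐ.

Convert to SI: rₚ = 58.88 Mm = 5.888e+07 m; rₐ = 935.2 Mm = 9.352e+08 m.
Conservation of angular momentum gives rₚvₚ = rₐvₐ, so vₚ/vₐ = rₐ/rₚ.
vₚ/vₐ = 9.352e+08 / 5.888e+07 ≈ 15.88.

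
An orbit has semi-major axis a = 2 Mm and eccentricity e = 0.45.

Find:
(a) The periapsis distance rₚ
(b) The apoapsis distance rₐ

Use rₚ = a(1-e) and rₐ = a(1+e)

Convert to SI: a = 2 Mm = 2e+06 m.
(a) rₚ = a(1 − e) = 2e+06 · (1 − 0.45) = 2e+06 · 0.55 ≈ 1.1e+06 m = 1.1 Mm.
(b) rₐ = a(1 + e) = 2e+06 · (1 + 0.45) = 2e+06 · 1.45 ≈ 2.9e+06 m = 2.9 Mm.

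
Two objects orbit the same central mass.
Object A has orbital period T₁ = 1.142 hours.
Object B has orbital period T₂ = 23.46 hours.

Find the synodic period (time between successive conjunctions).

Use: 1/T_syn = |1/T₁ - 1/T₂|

Convert to SI: T₁ = 1.142 hours = 4111.2 s; T₂ = 23.46 hours = 84456 s.
T_syn = |T₁ · T₂ / (T₁ − T₂)|.
T_syn = |4111.2 · 84456 / (4111.2 − 84456)| s ≈ 4322 s = 1.2 hours.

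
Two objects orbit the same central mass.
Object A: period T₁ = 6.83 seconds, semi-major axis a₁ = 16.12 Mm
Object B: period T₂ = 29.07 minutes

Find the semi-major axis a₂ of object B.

Convert to SI: a₁ = 16.12 Mm = 1.612e+07 m; T₂ = 29.07 minutes = 1744.2 s.
Kepler's third law: (T₁/T₂)² = (a₁/a₂)³ ⇒ a₂ = a₁ · (T₂/T₁)^(2/3).
T₂/T₁ = 1744.2 / 6.83 = 255.373.
a₂ = 1.612e+07 · (255.373)^(2/3) m ≈ 6.489e+08 m = 648.9 Mm.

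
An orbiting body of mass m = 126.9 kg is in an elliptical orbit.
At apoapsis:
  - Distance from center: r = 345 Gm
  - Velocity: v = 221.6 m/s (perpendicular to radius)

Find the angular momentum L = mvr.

Convert to SI: r = 345 Gm = 3.45e+11 m.
Since v is perpendicular to r, L = m · v · r.
L = 126.9 · 221.6 · 3.45e+11 kg·m²/s ≈ 9.702e+15 kg·m²/s.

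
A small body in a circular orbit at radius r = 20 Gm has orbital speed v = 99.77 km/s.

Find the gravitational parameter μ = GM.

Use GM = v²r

Convert to SI: r = 20 Gm = 2e+10 m; v = 99.77 km/s = 99770 m/s.
For a circular orbit v² = GM/r, so GM = v² · r.
GM = (99770)² · 2e+10 m³/s² ≈ 1.991e+20 m³/s² = 1.991 × 10^20 m³/s².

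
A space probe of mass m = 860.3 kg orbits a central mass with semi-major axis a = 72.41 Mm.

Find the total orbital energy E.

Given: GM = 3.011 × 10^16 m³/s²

Convert to SI: a = 72.41 Mm = 7.241e+07 m.
E = −GMm / (2a).
E = −3.011e+16 · 860.3 / (2 · 7.241e+07) J ≈ -1.789e+11 J = -178.9 GJ.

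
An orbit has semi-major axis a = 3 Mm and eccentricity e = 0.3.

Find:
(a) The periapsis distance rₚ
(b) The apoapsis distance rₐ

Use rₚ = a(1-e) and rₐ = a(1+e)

Convert to SI: a = 3 Mm = 3e+06 m.
(a) rₚ = a(1 − e) = 3e+06 · (1 − 0.3) = 3e+06 · 0.7 ≈ 2.1e+06 m = 2.1 Mm.
(b) rₐ = a(1 + e) = 3e+06 · (1 + 0.3) = 3e+06 · 1.3 ≈ 3.9e+06 m = 3.9 Mm.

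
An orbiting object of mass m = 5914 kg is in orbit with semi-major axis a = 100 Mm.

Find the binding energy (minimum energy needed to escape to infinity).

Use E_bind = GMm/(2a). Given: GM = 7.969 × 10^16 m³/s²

Convert to SI: a = 100 Mm = 1e+08 m.
Total orbital energy is E = −GMm/(2a); binding energy is E_bind = −E = GMm/(2a).
E_bind = 7.969e+16 · 5914 / (2 · 1e+08) J ≈ 2.356e+12 J = 2.356 TJ.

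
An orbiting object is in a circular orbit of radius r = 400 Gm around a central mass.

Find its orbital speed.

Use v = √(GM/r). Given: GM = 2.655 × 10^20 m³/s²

Convert to SI: r = 400 Gm = 4e+11 m.
For a circular orbit, gravity supplies the centripetal force, so v = √(GM / r).
v = √(2.655e+20 / 4e+11) m/s ≈ 2.576e+04 m/s = 25.76 km/s.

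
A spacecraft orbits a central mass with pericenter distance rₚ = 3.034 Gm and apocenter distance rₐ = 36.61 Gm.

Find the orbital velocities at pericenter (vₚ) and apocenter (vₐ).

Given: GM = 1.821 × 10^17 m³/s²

Convert to SI: rₚ = 3.034 Gm = 3.034e+09 m; rₐ = 36.61 Gm = 3.661e+10 m.
Use the vis-viva equation v² = GM(2/r − 1/a) with a = (rₚ + rₐ)/2 = (3.034e+09 + 3.661e+10)/2 = 1.9822e+10 m.
vₚ = √(GM · (2/rₚ − 1/a)) = √(1.821e+17 · (2/3.034e+09 − 1/1.9822e+10)) m/s ≈ 1.053e+04 m/s = 10.53 km/s.
vₐ = √(GM · (2/rₐ − 1/a)) = √(1.821e+17 · (2/3.661e+10 − 1/1.9822e+10)) m/s ≈ 872.5 m/s = 872.5 m/s.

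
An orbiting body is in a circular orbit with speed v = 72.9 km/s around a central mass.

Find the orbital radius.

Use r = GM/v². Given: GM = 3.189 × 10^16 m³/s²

Convert to SI: v = 72.9 km/s = 72900 m/s.
For a circular orbit, v² = GM / r, so r = GM / v².
r = 3.189e+16 / (72900)² m ≈ 6.001e+06 m = 6.001 Mm.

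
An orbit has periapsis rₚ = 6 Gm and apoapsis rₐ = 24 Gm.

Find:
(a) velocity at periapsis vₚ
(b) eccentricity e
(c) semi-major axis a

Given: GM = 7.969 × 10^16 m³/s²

Convert to SI: rₚ = 6 Gm = 6e+09 m; rₐ = 24 Gm = 2.4e+10 m.
(a) With a = (rₚ + rₐ)/2 = 1.5e+10 m, vₚ = √(GM (2/rₚ − 1/a)) = √(7.969e+16 · (2/6e+09 − 1/1.5e+10)) m/s ≈ 4610 m/s
(b) e = (rₐ − rₚ)/(rₐ + rₚ) = (2.4e+10 − 6e+09)/(2.4e+10 + 6e+09) ≈ 0.6
(c) a = (rₚ + rₐ)/2 = (6e+09 + 2.4e+10)/2 ≈ 1.5e+10 m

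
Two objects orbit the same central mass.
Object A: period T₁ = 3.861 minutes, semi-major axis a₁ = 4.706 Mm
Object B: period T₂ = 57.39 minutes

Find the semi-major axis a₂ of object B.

Convert to SI: T₁ = 3.861 minutes = 231.66 s; a₁ = 4.706 Mm = 4.706e+06 m; T₂ = 57.39 minutes = 3443.4 s.
Kepler's third law: (T₁/T₂)² = (a₁/a₂)³ ⇒ a₂ = a₁ · (T₂/T₁)^(2/3).
T₂/T₁ = 3443.4 / 231.66 = 14.864.
a₂ = 4.706e+06 · (14.864)^(2/3) m ≈ 2.845e+07 m = 28.45 Mm.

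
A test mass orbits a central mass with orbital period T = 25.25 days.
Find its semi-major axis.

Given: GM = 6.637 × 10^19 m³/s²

Convert to SI: T = 25.25 days = 2.1816e+06 s.
Invert Kepler's third law: a = (GM · T² / (4π²))^(1/3).
Substituting T = 2.1816e+06 s and GM = 6.637e+19 m³/s²:
a = (6.637e+19 · (2.1816e+06)² / (4π²))^(1/3) m
a ≈ 2e+10 m = 20 Gm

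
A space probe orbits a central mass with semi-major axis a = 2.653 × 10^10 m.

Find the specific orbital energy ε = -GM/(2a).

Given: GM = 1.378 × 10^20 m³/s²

ε = −GM / (2a).
ε = −1.378e+20 / (2 · 2.653e+10) J/kg ≈ -2.597e+09 J/kg = -2.597 GJ/kg.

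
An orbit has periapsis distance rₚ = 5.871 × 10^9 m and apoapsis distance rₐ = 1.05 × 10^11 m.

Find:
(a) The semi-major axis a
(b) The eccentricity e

(a) a = (rₚ + rₐ) / 2 = (5.871e+09 + 1.05e+11) / 2 ≈ 5.544e+10 m = 5.544 × 10^10 m.
(b) e = (rₐ − rₚ) / (rₐ + rₚ) = (1.05e+11 − 5.871e+09) / (1.05e+11 + 5.871e+09) ≈ 0.8941.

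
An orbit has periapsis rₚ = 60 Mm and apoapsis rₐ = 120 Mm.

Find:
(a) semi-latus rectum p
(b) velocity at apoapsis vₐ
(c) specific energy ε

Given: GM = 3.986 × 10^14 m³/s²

Convert to SI: rₚ = 60 Mm = 6e+07 m; rₐ = 120 Mm = 1.2e+08 m.
(a) From a = (rₚ + rₐ)/2 = 9e+07 m and e = (rₐ − rₚ)/(rₐ + rₚ) = 0.333333, p = a(1 − e²) = 9e+07 · (1 − (0.333333)²) ≈ 8e+07 m
(b) With a = (rₚ + rₐ)/2 = 9e+07 m, vₐ = √(GM (2/rₐ − 1/a)) = √(3.986e+14 · (2/1.2e+08 − 1/9e+07)) m/s ≈ 1488 m/s
(c) With a = (rₚ + rₐ)/2 = 9e+07 m, ε = −GM/(2a) = −3.986e+14/(2 · 9e+07) J/kg ≈ -2.214e+06 J/kg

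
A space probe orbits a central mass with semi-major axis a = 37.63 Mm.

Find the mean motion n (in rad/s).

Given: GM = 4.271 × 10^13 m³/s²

Convert to SI: a = 37.63 Mm = 3.763e+07 m.
n = √(GM / a³).
n = √(4.271e+13 / (3.763e+07)³) rad/s ≈ 2.831e-05 rad/s.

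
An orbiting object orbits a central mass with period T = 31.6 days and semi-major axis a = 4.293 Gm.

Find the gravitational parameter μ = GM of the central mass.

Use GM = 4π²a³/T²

Convert to SI: T = 31.6 days = 2.73024e+06 s; a = 4.293 Gm = 4.293e+09 m.
GM = 4π² · a³ / T².
GM = 4π² · (4.293e+09)³ / (2.73024e+06)² m³/s² ≈ 4.19e+17 m³/s² = 4.19 × 10^17 m³/s².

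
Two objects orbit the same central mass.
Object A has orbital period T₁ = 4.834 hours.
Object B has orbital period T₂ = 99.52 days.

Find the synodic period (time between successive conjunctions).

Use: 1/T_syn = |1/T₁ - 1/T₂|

Convert to SI: T₁ = 4.834 hours = 17402.4 s; T₂ = 99.52 days = 8.59853e+06 s.
T_syn = |T₁ · T₂ / (T₁ − T₂)|.
T_syn = |17402.4 · 8.59853e+06 / (17402.4 − 8.59853e+06)| s ≈ 1.744e+04 s = 4.844 hours.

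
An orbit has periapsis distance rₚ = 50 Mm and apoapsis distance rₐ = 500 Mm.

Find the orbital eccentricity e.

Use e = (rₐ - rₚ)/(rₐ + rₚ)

Convert to SI: rₚ = 50 Mm = 5e+07 m; rₐ = 500 Mm = 5e+08 m.
e = (rₐ − rₚ) / (rₐ + rₚ).
e = (5e+08 − 5e+07) / (5e+08 + 5e+07) = 4.5e+08 / 5.5e+08 ≈ 0.8182.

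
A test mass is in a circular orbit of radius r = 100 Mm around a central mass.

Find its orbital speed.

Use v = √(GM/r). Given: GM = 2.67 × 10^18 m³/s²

Convert to SI: r = 100 Mm = 1e+08 m.
For a circular orbit, gravity supplies the centripetal force, so v = √(GM / r).
v = √(2.67e+18 / 1e+08) m/s ≈ 1.634e+05 m/s = 163.4 km/s.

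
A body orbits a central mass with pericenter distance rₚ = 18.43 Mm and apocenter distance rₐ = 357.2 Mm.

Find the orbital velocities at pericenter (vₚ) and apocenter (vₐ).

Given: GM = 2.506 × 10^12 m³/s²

Convert to SI: rₚ = 18.43 Mm = 1.843e+07 m; rₐ = 357.2 Mm = 3.572e+08 m.
Use the vis-viva equation v² = GM(2/r − 1/a) with a = (rₚ + rₐ)/2 = (1.843e+07 + 3.572e+08)/2 = 1.87815e+08 m.
vₚ = √(GM · (2/rₚ − 1/a)) = √(2.506e+12 · (2/1.843e+07 − 1/1.87815e+08)) m/s ≈ 508.5 m/s = 508.5 m/s.
vₐ = √(GM · (2/rₐ − 1/a)) = √(2.506e+12 · (2/3.572e+08 − 1/1.87815e+08)) m/s ≈ 26.24 m/s = 26.24 m/s.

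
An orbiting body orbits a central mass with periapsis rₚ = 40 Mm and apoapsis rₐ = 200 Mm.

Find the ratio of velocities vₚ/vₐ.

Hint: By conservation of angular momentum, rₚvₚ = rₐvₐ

Convert to SI: rₚ = 40 Mm = 4e+07 m; rₐ = 200 Mm = 2e+08 m.
Conservation of angular momentum gives rₚvₚ = rₐvₐ, so vₚ/vₐ = rₐ/rₚ.
vₚ/vₐ = 2e+08 / 4e+07 ≈ 5.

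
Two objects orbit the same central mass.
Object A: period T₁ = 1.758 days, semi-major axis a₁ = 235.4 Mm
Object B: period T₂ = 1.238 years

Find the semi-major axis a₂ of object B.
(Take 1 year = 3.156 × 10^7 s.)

Convert to SI: T₁ = 1.758 days = 151891 s; a₁ = 235.4 Mm = 2.354e+08 m; T₂ = 1.238 years = 3.90713e+07 s.
Kepler's third law: (T₁/T₂)² = (a₁/a₂)³ ⇒ a₂ = a₁ · (T₂/T₁)^(2/3).
T₂/T₁ = 3.90713e+07 / 151891 = 257.232.
a₂ = 2.354e+08 · (257.232)^(2/3) m ≈ 9.521e+09 m = 9.521 Gm.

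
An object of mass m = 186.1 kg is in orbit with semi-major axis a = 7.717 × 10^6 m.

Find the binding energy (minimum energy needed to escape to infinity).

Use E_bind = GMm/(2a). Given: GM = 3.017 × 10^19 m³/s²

Total orbital energy is E = −GMm/(2a); binding energy is E_bind = −E = GMm/(2a).
E_bind = 3.017e+19 · 186.1 / (2 · 7.717e+06) J ≈ 3.638e+14 J = 363.8 TJ.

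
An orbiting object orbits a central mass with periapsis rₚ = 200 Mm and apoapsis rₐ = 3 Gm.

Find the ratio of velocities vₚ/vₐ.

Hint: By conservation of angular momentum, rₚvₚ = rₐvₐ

Convert to SI: rₚ = 200 Mm = 2e+08 m; rₐ = 3 Gm = 3e+09 m.
Conservation of angular momentum gives rₚvₚ = rₐvₐ, so vₚ/vₐ = rₐ/rₚ.
vₚ/vₐ = 3e+09 / 2e+08 ≈ 15.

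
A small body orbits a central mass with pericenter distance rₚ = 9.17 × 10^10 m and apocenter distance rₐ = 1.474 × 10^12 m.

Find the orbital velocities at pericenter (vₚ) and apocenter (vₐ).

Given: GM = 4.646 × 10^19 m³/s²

Use the vis-viva equation v² = GM(2/r − 1/a) with a = (rₚ + rₐ)/2 = (9.17e+10 + 1.474e+12)/2 = 7.8285e+11 m.
vₚ = √(GM · (2/rₚ − 1/a)) = √(4.646e+19 · (2/9.17e+10 − 1/7.8285e+11)) m/s ≈ 3.089e+04 m/s = 30.89 km/s.
vₐ = √(GM · (2/rₐ − 1/a)) = √(4.646e+19 · (2/1.474e+12 − 1/7.8285e+11)) m/s ≈ 1921 m/s = 1.921 km/s.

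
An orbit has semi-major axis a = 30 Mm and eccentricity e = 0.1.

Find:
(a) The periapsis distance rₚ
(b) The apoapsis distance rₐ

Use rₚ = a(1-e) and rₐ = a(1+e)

Convert to SI: a = 30 Mm = 3e+07 m.
(a) rₚ = a(1 − e) = 3e+07 · (1 − 0.1) = 3e+07 · 0.9 ≈ 2.7e+07 m = 27 Mm.
(b) rₐ = a(1 + e) = 3e+07 · (1 + 0.1) = 3e+07 · 1.1 ≈ 3.3e+07 m = 33 Mm.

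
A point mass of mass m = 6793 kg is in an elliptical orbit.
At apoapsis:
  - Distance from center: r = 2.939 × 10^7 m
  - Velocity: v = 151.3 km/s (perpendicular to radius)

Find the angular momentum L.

Convert to SI: v = 151.3 km/s = 151300 m/s.
Since v is perpendicular to r, L = m · v · r.
L = 6793 · 151300 · 2.939e+07 kg·m²/s ≈ 3.021e+16 kg·m²/s.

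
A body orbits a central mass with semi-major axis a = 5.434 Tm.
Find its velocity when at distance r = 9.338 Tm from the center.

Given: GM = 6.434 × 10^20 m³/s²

Convert to SI: a = 5.434 Tm = 5.434e+12 m; r = 9.338 Tm = 9.338e+12 m.
Vis-viva: v = √(GM · (2/r − 1/a)).
2/r − 1/a = 2/9.338e+12 − 1/5.434e+12 = 3.01521e-14 m⁻¹.
v = √(6.434e+20 · 3.01521e-14) m/s ≈ 4405 m/s = 4.405 km/s.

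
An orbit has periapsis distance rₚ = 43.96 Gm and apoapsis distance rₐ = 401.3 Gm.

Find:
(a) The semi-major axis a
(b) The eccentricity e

Convert to SI: rₚ = 43.96 Gm = 4.396e+10 m; rₐ = 401.3 Gm = 4.013e+11 m.
(a) a = (rₚ + rₐ) / 2 = (4.396e+10 + 4.013e+11) / 2 ≈ 2.226e+11 m = 222.6 Gm.
(b) e = (rₐ − rₚ) / (rₐ + rₚ) = (4.013e+11 − 4.396e+10) / (4.013e+11 + 4.396e+10) ≈ 0.8025.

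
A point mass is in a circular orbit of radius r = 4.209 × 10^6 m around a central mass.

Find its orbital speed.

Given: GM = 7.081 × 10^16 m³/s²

For a circular orbit, gravity supplies the centripetal force, so v = √(GM / r).
v = √(7.081e+16 / 4.209e+06) m/s ≈ 1.297e+05 m/s = 129.7 km/s.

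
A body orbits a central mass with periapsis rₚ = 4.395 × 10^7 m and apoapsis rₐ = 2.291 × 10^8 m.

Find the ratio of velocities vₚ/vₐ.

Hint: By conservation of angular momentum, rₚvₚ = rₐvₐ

Conservation of angular momentum gives rₚvₚ = rₐvₐ, so vₚ/vₐ = rₐ/rₚ.
vₚ/vₐ = 2.291e+08 / 4.395e+07 ≈ 5.213.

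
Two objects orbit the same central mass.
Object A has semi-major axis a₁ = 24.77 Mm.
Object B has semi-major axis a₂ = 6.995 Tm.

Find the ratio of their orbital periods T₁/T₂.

Convert to SI: a₁ = 24.77 Mm = 2.477e+07 m; a₂ = 6.995 Tm = 6.995e+12 m.
From Kepler's third law, (T₁/T₂)² = (a₁/a₂)³, so T₁/T₂ = (a₁/a₂)^(3/2).
a₁/a₂ = 2.477e+07 / 6.995e+12 = 3.5411e-06.
T₁/T₂ = (3.5411e-06)^(3/2) ≈ 6.664e-09.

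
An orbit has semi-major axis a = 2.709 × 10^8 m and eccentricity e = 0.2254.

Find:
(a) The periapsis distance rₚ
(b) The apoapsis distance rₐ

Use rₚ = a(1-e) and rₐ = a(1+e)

(a) rₚ = a(1 − e) = 2.709e+08 · (1 − 0.2254) = 2.709e+08 · 0.7746 ≈ 2.098e+08 m = 2.098 × 10^8 m.
(b) rₐ = a(1 + e) = 2.709e+08 · (1 + 0.2254) = 2.709e+08 · 1.2254 ≈ 3.32e+08 m = 3.32 × 10^8 m.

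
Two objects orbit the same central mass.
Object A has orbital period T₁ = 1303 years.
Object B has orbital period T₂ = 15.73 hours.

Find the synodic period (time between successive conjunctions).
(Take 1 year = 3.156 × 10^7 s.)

Convert to SI: T₁ = 1303 years = 4.11227e+10 s; T₂ = 15.73 hours = 56628 s.
T_syn = |T₁ · T₂ / (T₁ − T₂)|.
T_syn = |4.11227e+10 · 56628 / (4.11227e+10 − 56628)| s ≈ 5.663e+04 s = 15.73 hours.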